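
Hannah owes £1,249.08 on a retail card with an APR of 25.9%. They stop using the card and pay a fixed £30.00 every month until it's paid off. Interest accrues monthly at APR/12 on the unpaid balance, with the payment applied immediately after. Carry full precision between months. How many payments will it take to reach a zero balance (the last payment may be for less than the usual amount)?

Monthly rate r = 25.9%/12 = 2.15833% = 0.0215833.
Recurrence: B ← B·(1+r) − £30.00.
Month 1: interest £26.96; balance after payment £1,246.04.
Month 2: interest £26.89; balance after payment £1,242.93.
Closed form: n = −ln(1 − rB₀/P)/ln(1+r) = −ln(0.10136)/ln(1.02158) ≈ 107.200, so the balance reaches zero during payment 108.

108 payments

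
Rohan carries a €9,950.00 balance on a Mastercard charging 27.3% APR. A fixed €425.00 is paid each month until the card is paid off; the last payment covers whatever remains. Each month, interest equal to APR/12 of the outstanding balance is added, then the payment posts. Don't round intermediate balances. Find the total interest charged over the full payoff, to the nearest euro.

Monthly rate r = 27.3%/12 = 2.275% = 0.02275.
Payoff takes n = ⌈−ln(1 − rB₀/P)/ln(1+r)⌉ = ⌈33.812⌉ = 34 payments; the last is €345.90.
Total paid = 33·€425.00 + €345.90 = €14,370.90.
Total interest = total paid − principal = €14,370.90 − €9,950.00 = €4,420.90.

€4,421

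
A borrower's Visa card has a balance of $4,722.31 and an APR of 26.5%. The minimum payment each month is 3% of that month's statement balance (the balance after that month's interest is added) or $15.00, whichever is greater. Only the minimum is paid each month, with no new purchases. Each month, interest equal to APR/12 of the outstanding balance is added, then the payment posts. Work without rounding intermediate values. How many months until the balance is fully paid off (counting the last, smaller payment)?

322 months

Monthly rate r = 26.5%/12 = 2.20833% = 0.0220833.
While 3% of the post-interest balance exceeds $15.00, each month B ← (B·(1+r))·(1 − 0.03), i.e. B shrinks by the factor (1+r)·0.97 = 0.99142.
This holds for months 1–264. Entering month 265 the balance is $485.60; 3% of the post-interest balance is now below $15.00, so the flat $15.00 minimum applies from here.
From month 265 a fixed $15.00 at rate r clears $485.60 in 58 more payments. Total: 264 + 58 = 322 months.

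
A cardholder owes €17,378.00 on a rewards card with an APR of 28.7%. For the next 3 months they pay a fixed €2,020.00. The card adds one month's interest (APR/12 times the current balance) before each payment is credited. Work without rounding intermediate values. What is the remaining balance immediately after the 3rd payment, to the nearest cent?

€12,448.84

Monthly rate r = 28.7%/12 = 2.39167% = 0.0239167.
Each month: B ← B·(1+r) − €2,020.00.
Month 1: interest €415.62; balance after payment €15,773.62.
Month 2: interest €377.25; balance after payment €14,130.88.
Month 3: interest €337.96; balance after payment €12,448.84.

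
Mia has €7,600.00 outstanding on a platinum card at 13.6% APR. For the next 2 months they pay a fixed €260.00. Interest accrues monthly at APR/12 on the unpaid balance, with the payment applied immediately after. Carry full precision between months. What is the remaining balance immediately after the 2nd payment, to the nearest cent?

Monthly rate r = 13.6%/12 = 1.13333% = 0.0113333.
Each month: B ← B·(1+r) − €260.00.
Month 1: interest €86.13; balance after payment €7,426.13.
Month 2: interest €84.16; balance after payment €7,250.30.

€7,250.30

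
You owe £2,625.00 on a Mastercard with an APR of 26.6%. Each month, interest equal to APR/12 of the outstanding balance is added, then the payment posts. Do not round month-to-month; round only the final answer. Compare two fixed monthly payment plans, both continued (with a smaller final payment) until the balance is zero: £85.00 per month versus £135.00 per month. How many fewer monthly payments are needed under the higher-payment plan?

27 fewer payments

Monthly rate r = 26.6%/12 = 2.21667% = 0.0221667.
At £85.00/mo: n = ⌈−ln(1 − rB₀/P)/ln(1+r)⌉ = 53 payments (last £53.36); total interest = total paid − £2,625.00 = £1,848.36.
At £135.00/mo: 26 payments (last £97.55); total interest £847.55.
Payments saved = 53 − 26 = 27.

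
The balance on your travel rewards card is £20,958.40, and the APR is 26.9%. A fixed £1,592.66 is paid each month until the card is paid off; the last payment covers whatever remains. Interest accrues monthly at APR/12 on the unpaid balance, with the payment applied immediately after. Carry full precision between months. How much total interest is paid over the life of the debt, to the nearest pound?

Monthly rate r = 26.9%/12 = 2.24167% = 0.0224167.
Payoff takes n = ⌈−ln(1 − rB₀/P)/ln(1+r)⌉ = ⌈15.767⌉ = 16 payments; the last is £1,224.85.
Total paid = 15·£1,592.66 + £1,224.85 = £25,114.75.
Total interest = total paid − principal = £25,114.75 − £20,958.40 = £4,156.35.

£4,156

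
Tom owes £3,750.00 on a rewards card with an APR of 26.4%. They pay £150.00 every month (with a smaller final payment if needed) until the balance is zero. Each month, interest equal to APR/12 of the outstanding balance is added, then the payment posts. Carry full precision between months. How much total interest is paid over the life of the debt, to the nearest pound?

Monthly rate r = 26.4%/12 = 2.2% = 0.022.
Payoff takes n = ⌈−ln(1 − rB₀/P)/ln(1+r)⌉ = ⌈36.694⌉ = 37 payments; the last is £104.39.
Total paid = 36·£150.00 + £104.39 = £5,504.39.
Total interest = total paid − principal = £5,504.39 − £3,750.00 = £1,754.39.

£1,754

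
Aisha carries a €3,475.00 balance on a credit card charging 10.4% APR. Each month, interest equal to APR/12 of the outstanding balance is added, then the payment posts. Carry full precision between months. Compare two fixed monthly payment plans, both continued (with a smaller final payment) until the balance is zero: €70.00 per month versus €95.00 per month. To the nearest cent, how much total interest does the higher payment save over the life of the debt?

€365.64

Monthly rate r = 10.4%/12 = 0.866667% = 0.00866667.
At €70.00/mo: n = ⌈−ln(1 − rB₀/P)/ln(1+r)⌉ = 66 payments (last €13.27); total interest = total paid − €3,475.00 = €1,088.27.
At €95.00/mo: 45 payments (last €17.63); total interest €722.63.
Interest saved = €1,088.27 − €722.63 = €365.64.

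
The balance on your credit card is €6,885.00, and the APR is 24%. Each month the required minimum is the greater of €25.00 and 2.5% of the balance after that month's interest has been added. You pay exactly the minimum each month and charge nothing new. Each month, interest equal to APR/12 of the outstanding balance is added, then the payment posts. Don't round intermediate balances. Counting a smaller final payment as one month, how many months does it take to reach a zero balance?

431 months

Monthly rate r = 24%/12 = 2% = 0.02.
While 2.5% of the post-interest balance exceeds €25.00, each month B ← (B·(1+r))·(1 − 0.025), i.e. B shrinks by the factor (1+r)·0.975 = 0.9945.
This holds for months 1–354. Entering month 355 the balance is €977.23; 2.5% of the post-interest balance is now below €25.00, so the flat €25.00 minimum applies from here.
From month 355 a fixed €25.00 at rate r clears €977.23 in 77 more payments. Total: 354 + 77 = 431 months.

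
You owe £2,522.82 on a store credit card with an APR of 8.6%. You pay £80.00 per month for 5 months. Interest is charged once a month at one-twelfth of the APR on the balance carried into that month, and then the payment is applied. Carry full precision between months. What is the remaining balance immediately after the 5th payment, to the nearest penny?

£2,208.75

Monthly rate r = 8.6%/12 = 0.716667% = 0.00716667.
Each month: B ← B·(1+r) − £80.00.
Month 1: interest £18.08; balance after payment £2,460.90.
Month 2: interest £17.64; balance after payment £2,398.54.
Month 3: interest £17.19; balance after payment £2,335.73.
Month 4: interest £16.74; balance after payment £2,272.47.
Month 5: interest £16.29; balance after payment £2,208.75.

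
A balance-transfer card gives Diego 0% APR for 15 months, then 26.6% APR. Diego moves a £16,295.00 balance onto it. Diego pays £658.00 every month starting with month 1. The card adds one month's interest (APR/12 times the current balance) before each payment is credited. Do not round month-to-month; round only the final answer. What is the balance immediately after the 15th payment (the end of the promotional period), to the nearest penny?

£6,425.00

Promo months 1–15 at r₀ = 0%/12 = 0; months 16+ at r₁ = 26.6%/12 = 0.0221667.
After month 15 (no interest yet): B = £16,295.00 − 15·£658.00 = £6,425.00.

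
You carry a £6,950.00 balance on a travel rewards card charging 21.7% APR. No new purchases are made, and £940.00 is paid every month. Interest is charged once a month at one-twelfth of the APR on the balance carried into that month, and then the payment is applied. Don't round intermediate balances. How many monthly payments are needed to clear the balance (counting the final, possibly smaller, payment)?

Monthly rate r = 21.7%/12 = 1.80833% = 0.0180833.
Recurrence: B ← B·(1+r) − £940.00.
Month 1: interest £125.68; balance after payment £6,135.68.
Month 2: interest £110.95; balance after payment £5,306.63.
Closed form: n = −ln(1 − rB₀/P)/ln(1+r) = −ln(0.8663)/ln(1.01808) ≈ 8.008, so the balance reaches zero during payment 9.

9 payments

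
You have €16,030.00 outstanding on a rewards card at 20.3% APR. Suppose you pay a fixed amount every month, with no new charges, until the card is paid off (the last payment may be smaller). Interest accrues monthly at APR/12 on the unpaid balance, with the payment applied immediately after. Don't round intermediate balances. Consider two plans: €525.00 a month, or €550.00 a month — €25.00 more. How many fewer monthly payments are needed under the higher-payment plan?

Monthly rate r = 20.3%/12 = 1.69167% = 0.0169167.
At €525.00/mo: n = ⌈−ln(1 − rB₀/P)/ln(1+r)⌉ = 44 payments (last €170.51); total interest = total paid − €16,030.00 = €6,715.51.
At €550.00/mo: 41 payments (last €274.07); total interest €6,244.07.
Payments saved = 44 − 41 = 3.

3 fewer payments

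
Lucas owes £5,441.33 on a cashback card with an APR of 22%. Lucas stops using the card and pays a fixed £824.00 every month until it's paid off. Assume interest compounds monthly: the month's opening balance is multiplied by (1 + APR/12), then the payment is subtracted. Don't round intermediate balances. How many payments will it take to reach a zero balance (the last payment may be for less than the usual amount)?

Monthly rate r = 22%/12 = 1.83333% = 0.0183333.
Recurrence: B ← B·(1+r) − £824.00.
Month 1: interest £99.76; balance after payment £4,717.09.
Month 2: interest £86.48; balance after payment £3,979.57.
Closed form: n = −ln(1 − rB₀/P)/ln(1+r) = −ln(0.87893)/ln(1.01833) ≈ 7.103, so the balance reaches zero during payment 8.

8 months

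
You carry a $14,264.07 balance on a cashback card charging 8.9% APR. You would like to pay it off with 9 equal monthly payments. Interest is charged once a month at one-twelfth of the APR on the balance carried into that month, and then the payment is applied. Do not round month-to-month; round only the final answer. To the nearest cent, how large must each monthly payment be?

Monthly rate r = 8.9%/12 = 0.741667% = 0.00741667.
Level-payment amortization: P = B₀·r / (1 − (1+r)^(−n)) = 14264.07·0.00741667 / (1 − 1.00742^(−9)).
Denominator 1 − (1+r)^(−9) = 0.0643405329.
P = 105.792 / 0.0643405329 ≈ 1644.25.

$1,644.25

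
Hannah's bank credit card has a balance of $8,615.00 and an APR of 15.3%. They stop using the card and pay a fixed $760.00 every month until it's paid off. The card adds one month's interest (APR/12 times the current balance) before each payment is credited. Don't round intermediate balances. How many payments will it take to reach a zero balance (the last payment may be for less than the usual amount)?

Monthly rate r = 15.3%/12 = 1.275% = 0.01275.
Recurrence: B ← B·(1+r) − $760.00.
Month 1: interest $109.84; balance after payment $7,964.84.
Month 2: interest $101.55; balance after payment $7,306.39.
Closed form: n = −ln(1 − rB₀/P)/ln(1+r) = −ln(0.85547)/ln(1.01275) ≈ 12.321, so the balance reaches zero during payment 13.

13 payments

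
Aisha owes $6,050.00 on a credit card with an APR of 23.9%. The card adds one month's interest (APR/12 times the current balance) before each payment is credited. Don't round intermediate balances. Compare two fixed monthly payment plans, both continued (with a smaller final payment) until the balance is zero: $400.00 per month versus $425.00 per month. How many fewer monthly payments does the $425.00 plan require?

Monthly rate r = 23.9%/12 = 1.99167% = 0.0199167.
At $400.00/mo: n = ⌈−ln(1 − rB₀/P)/ln(1+r)⌉ = 19 payments (last $70.97); total interest = total paid − $6,050.00 = $1,220.97.
At $425.00/mo: 17 payments (last $385.46); total interest $1,135.46.
Payments saved = 19 − 17 = 2.

2 fewer payments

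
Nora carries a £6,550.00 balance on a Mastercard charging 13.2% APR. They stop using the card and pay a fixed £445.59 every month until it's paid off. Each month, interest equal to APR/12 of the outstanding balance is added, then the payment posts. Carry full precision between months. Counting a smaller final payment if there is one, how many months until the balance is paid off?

17 payments

Monthly rate r = 13.2%/12 = 1.1% = 0.011.
Recurrence: B ← B·(1+r) − £445.59.
Month 1: interest £72.05; balance after payment £6,176.46.
Month 2: interest £67.94; balance after payment £5,798.81.
Closed form: n = −ln(1 − rB₀/P)/ln(1+r) = −ln(0.8383)/ln(1.011) ≈ 16.122, so the balance reaches zero during payment 17.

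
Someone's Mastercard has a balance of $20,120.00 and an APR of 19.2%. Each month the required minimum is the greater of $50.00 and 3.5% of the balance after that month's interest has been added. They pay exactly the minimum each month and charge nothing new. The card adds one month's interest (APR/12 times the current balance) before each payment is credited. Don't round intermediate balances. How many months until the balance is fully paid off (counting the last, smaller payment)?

Monthly rate r = 19.2%/12 = 1.6% = 0.016.
While 3.5% of the post-interest balance exceeds $50.00, each month B ← (B·(1+r))·(1 − 0.035), i.e. B shrinks by the factor (1+r)·0.965 = 0.98044.
This holds for months 1–135. Entering month 136 the balance is $1,397.87; 3.5% of the post-interest balance is now below $50.00, so the flat $50.00 minimum applies from here.
From month 136 a fixed $50.00 at rate r clears $1,397.87 in 38 more payments. Total: 135 + 38 = 173 months.

173 months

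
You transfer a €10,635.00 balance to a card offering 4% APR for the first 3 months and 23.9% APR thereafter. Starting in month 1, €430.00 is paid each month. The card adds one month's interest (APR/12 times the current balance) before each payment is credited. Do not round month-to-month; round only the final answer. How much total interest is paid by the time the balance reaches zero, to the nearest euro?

€3,204

Promo months 1–3 at r₀ = 4%/12 = 0.00333333; months 4+ at r₁ = 23.9%/12 = 0.0199167.
After month 3: iterate B ← B·(1+r₀) − €430.00 for 3 months → €9,447.40.
Then at r₁ with €430.00/mo: n₂ = −ln(1 − r₁·B/P)/ln(1+r₁) ≈ 29.18 → 30 more payments.
Total paid = 32·€430.00 + €79.24 = €13,839.24; interest = €13,839.24 − €10,635.00 = €3,204.24.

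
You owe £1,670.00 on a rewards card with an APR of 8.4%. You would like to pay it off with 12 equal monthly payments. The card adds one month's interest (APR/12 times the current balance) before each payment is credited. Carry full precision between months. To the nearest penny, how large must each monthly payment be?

£145.58

Monthly rate r = 8.4%/12 = 0.7% = 0.007.
Level-payment amortization: P = B₀·r / (1 − (1+r)^(−n)) = 1670.00·0.007 / (1 − 1.007^(−12)).
Denominator 1 − (1+r)^(−12) = 0.0802996466.
P = 11.69 / 0.0802996466 ≈ 145.58.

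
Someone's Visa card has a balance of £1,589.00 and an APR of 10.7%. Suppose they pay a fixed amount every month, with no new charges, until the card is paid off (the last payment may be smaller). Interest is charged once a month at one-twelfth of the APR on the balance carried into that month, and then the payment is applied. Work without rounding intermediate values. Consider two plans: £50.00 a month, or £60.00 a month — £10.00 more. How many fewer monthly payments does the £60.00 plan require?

7 fewer payments

Monthly rate r = 10.7%/12 = 0.891667% = 0.00891667.
At £50.00/mo: n = ⌈−ln(1 − rB₀/P)/ln(1+r)⌉ = 38 payments (last £26.77); total interest = total paid − £1,589.00 = £287.77.
At £60.00/mo: 31 payments (last £20.74); total interest £231.74.
Payments saved = 38 − 31 = 7.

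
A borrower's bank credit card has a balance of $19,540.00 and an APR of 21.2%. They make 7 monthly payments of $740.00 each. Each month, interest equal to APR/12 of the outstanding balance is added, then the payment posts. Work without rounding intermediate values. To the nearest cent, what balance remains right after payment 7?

Monthly rate r = 21.2%/12 = 1.76667% = 0.0176667.
Each month: B ← B·(1+r) − $740.00.
Month 1: interest $345.21; balance after payment $19,145.21.
Month 2: interest $338.23; balance after payment $18,743.44.
Month 3: interest $331.13; balance after payment $18,334.57.
Month 4: interest $323.91; balance after payment $17,918.48.
Month 5: interest $316.56; balance after payment $17,495.04.
Month 6: interest $309.08; balance after payment $17,064.12.
Month 7: interest $301.47; balance after payment $16,625.59.

$16,625.59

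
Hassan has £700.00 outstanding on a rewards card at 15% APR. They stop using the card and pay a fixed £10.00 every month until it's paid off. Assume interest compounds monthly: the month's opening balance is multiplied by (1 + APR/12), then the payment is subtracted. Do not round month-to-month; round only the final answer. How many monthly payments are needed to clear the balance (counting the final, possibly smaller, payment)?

Monthly rate r = 15%/12 = 1.25% = 0.0125.
Recurrence: B ← B·(1+r) − £10.00.
Month 1: interest £8.75; balance after payment £698.75.
Month 2: interest £8.73; balance after payment £697.48.
Closed form: n = −ln(1 − rB₀/P)/ln(1+r) = −ln(0.125)/ln(1.0125) ≈ 167.393, so the balance reaches zero during payment 168.

168 months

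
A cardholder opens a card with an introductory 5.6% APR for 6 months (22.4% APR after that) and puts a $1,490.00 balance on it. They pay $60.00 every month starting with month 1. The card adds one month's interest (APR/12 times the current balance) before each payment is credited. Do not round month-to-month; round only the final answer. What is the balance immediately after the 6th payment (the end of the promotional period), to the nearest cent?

Promo months 1–6 at r₀ = 5.6%/12 = 0.00466667; months 7+ at r₁ = 22.4%/12 = 0.0186667.
After month 6: iterate B ← B·(1+r₀) − $60.00 for 6 months → $1,167.98.

$1,167.98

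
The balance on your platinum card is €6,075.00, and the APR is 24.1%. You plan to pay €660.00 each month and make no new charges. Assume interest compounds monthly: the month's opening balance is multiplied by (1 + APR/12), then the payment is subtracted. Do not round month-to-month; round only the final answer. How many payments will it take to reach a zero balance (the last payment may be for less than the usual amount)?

11 months

Monthly rate r = 24.1%/12 = 2.00833% = 0.0200833.
Recurrence: B ← B·(1+r) − €660.00.
Month 1: interest €122.01; balance after payment €5,537.01.
Month 2: interest €111.20; balance after payment €4,988.21.
Closed form: n = −ln(1 − rB₀/P)/ln(1+r) = −ln(0.81514)/ln(1.02008) ≈ 10.279, so the balance reaches zero during payment 11.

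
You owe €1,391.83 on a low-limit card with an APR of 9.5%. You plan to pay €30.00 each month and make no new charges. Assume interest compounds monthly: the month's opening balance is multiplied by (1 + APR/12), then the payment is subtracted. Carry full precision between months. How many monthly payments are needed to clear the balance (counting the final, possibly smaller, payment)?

Monthly rate r = 9.5%/12 = 0.791667% = 0.00791667.
Recurrence: B ← B·(1+r) − €30.00.
Month 1: interest €11.02; balance after payment €1,372.85.
Month 2: interest €10.87; balance after payment €1,353.72.
Closed form: n = −ln(1 − rB₀/P)/ln(1+r) = −ln(0.63271)/ln(1.00792) ≈ 58.048, so the balance reaches zero during payment 59.

59 payments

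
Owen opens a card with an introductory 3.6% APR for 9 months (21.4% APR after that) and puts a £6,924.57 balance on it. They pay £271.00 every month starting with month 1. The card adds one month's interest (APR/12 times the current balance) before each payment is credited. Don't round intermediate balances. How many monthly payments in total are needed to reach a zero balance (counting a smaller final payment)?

30 payments

Promo months 1–9 at r₀ = 3.6%/12 = 0.003; months 10+ at r₁ = 21.4%/12 = 0.0178333.
After month 9: iterate B ← B·(1+r₀) − £271.00 for 9 months → £4,645.32.
Then at r₁ with £271.00/mo: n₂ = −ln(1 − r₁·B/P)/ln(1+r₁) ≈ 20.64 → 21 more payments.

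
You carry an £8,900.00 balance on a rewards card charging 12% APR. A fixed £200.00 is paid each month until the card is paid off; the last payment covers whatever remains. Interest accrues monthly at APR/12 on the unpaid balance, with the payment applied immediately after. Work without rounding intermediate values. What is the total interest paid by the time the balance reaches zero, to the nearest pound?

£2,935

Monthly rate r = 12%/12 = 1% = 0.01.
Payoff takes n = ⌈−ln(1 − rB₀/P)/ln(1+r)⌉ = ⌈59.173⌉ = 60 payments; the last is £34.67.
Total paid = 59·£200.00 + £34.67 = £11,834.67.
Total interest = total paid − principal = £11,834.67 − £8,900.00 = £2,934.67.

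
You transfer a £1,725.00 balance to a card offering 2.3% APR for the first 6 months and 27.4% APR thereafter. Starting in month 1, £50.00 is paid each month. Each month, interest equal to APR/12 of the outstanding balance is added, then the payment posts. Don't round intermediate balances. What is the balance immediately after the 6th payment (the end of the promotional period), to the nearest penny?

£1,443.49

Promo months 1–6 at r₀ = 2.3%/12 = 0.00191667; months 7+ at r₁ = 27.4%/12 = 0.0228333.
After month 6: iterate B ← B·(1+r₀) − £50.00 for 6 months → £1,443.49.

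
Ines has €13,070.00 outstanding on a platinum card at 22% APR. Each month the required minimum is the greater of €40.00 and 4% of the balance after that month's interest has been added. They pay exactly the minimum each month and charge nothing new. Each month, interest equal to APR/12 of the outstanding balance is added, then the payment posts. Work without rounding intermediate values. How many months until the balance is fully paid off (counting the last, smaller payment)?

Monthly rate r = 22%/12 = 1.83333% = 0.0183333.
While 4% of the post-interest balance exceeds €40.00, each month B ← (B·(1+r))·(1 − 0.04), i.e. B shrinks by the factor (1+r)·0.96 = 0.9776.
This holds for months 1–115. Entering month 116 the balance is €965.63; 4% of the post-interest balance is now below €40.00, so the flat €40.00 minimum applies from here.
From month 116 a fixed €40.00 at rate r clears €965.63 in 33 more payments. Total: 115 + 33 = 148 months.

148 months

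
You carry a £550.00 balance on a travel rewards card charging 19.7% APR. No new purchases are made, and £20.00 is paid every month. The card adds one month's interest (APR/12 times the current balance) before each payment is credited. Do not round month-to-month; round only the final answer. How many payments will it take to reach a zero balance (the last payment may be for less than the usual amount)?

Monthly rate r = 19.7%/12 = 1.64167% = 0.0164167.
Recurrence: B ← B·(1+r) − £20.00.
Month 1: interest £9.03; balance after payment £539.03.
Month 2: interest £8.85; balance after payment £527.88.
Closed form: n = −ln(1 − rB₀/P)/ln(1+r) = −ln(0.54854)/ln(1.01642) ≈ 36.878, so the balance reaches zero during payment 37.

37 months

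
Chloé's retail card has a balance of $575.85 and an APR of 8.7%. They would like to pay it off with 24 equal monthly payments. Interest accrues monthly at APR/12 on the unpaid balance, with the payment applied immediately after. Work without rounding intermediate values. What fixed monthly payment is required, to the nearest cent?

$26.23

Monthly rate r = 8.7%/12 = 0.725% = 0.00725.
Level-payment amortization: P = B₀·r / (1 − (1+r)^(−n)) = 575.85·0.00725 / (1 − 1.00725^(−24)).
Denominator 1 − (1+r)^(−24) = 0.159175467.
P = 4.17491 / 0.159175467 ≈ 26.23.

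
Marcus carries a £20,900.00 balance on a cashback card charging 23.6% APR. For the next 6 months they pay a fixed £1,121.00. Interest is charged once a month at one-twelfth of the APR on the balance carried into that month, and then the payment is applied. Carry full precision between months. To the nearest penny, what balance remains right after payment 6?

Monthly rate r = 23.6%/12 = 1.96667% = 0.0196667.
Each month: B ← B·(1+r) − £1,121.00.
Month 1: interest £411.03; balance after payment £20,190.03.
Month 2: interest £397.07; balance after payment £19,466.10.
Month 3: interest £382.83; balance after payment £18,727.94.
Month 4: interest £368.32; balance after payment £17,975.25.
Month 5: interest £353.51; balance after payment £17,207.77.
Month 6: interest £338.42; balance after payment £16,425.19.

£16,425.19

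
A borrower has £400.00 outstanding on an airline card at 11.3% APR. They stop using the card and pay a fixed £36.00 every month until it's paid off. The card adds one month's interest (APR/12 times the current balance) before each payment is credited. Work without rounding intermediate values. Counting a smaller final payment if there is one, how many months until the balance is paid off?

12 payments

Monthly rate r = 11.3%/12 = 0.941667% = 0.00941667.
Recurrence: B ← B·(1+r) − £36.00.
Month 1: interest £3.77; balance after payment £367.77.
Month 2: interest £3.46; balance after payment £335.23.
Closed form: n = −ln(1 − rB₀/P)/ln(1+r) = −ln(0.89537)/ln(1.00942) ≈ 11.792, so the balance reaches zero during payment 12.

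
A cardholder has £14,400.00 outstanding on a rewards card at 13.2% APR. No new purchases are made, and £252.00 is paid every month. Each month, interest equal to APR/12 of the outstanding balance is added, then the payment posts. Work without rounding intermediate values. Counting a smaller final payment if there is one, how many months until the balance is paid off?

91 months

Monthly rate r = 13.2%/12 = 1.1% = 0.011.
Recurrence: B ← B·(1+r) − £252.00.
Month 1: interest £158.40; balance after payment £14,306.40.
Month 2: interest £157.37; balance after payment £14,211.77.
Closed form: n = −ln(1 − rB₀/P)/ln(1+r) = −ln(0.37143)/ln(1.011) ≈ 90.531, so the balance reaches zero during payment 91.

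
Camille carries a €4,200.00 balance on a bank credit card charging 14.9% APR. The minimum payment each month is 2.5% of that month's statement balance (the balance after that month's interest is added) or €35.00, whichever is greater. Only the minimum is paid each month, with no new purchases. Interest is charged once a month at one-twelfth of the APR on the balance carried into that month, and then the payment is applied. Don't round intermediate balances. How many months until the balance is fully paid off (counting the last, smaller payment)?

Monthly rate r = 14.9%/12 = 1.24167% = 0.0124167.
While 2.5% of the post-interest balance exceeds €35.00, each month B ← (B·(1+r))·(1 − 0.025), i.e. B shrinks by the factor (1+r)·0.975 = 0.98711.
This holds for months 1–86. Entering month 87 the balance is €1,375.77; 2.5% of the post-interest balance is now below €35.00, so the flat €35.00 minimum applies from here.
From month 87 a fixed €35.00 at rate r clears €1,375.77 in 55 more payments. Total: 86 + 55 = 141 months.

141 months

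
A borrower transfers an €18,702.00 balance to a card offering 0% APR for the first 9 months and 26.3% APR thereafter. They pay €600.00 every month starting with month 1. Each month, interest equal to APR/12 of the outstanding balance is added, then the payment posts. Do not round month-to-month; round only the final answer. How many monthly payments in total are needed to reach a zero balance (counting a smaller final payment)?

Promo months 1–9 at r₀ = 0%/12 = 0; months 10+ at r₁ = 26.3%/12 = 0.0219167.
After month 9 (no interest yet): B = €18,702.00 − 9·€600.00 = €13,302.00.
Then at r₁ with €600.00/mo: n₂ = −ln(1 − r₁·B/P)/ln(1+r₁) ≈ 30.69 → 31 more payments.

40 months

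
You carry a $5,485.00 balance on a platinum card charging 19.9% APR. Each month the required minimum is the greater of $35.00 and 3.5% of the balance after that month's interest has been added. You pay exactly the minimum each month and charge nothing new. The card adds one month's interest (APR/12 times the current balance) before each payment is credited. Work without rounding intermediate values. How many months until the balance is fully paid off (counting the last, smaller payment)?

Monthly rate r = 19.9%/12 = 1.65833% = 0.0165833.
While 3.5% of the post-interest balance exceeds $35.00, each month B ← (B·(1+r))·(1 − 0.035), i.e. B shrinks by the factor (1+r)·0.965 = 0.981.
This holds for months 1–90. Entering month 91 the balance is $976.12; 3.5% of the post-interest balance is now below $35.00, so the flat $35.00 minimum applies from here.
From month 91 a fixed $35.00 at rate r clears $976.12 in 38 more payments. Total: 90 + 38 = 128 months.

128 months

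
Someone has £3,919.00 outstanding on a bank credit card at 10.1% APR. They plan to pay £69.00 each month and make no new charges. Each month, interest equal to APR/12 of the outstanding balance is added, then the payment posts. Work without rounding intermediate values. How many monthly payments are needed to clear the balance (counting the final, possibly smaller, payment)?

78 months

Monthly rate r = 10.1%/12 = 0.841667% = 0.00841667.
Recurrence: B ← B·(1+r) − £69.00.
Month 1: interest £32.98; balance after payment £3,882.98.
Month 2: interest £32.68; balance after payment £3,846.67.
Closed form: n = −ln(1 − rB₀/P)/ln(1+r) = −ln(0.52196)/ln(1.00842) ≈ 77.572, so the balance reaches zero during payment 78.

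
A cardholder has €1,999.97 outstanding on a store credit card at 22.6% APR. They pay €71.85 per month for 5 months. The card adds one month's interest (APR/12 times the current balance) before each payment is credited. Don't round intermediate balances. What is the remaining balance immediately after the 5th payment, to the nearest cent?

Monthly rate r = 22.6%/12 = 1.88333% = 0.0188333.
Each month: B ← B·(1+r) − €71.85.
Month 1: interest €37.67; balance after payment €1,965.79.
Month 2: interest €37.02; balance after payment €1,930.96.
Month 3: interest €36.37; balance after payment €1,895.47.
Month 4: interest €35.70; balance after payment €1,859.32.
Month 5: interest €35.02; balance after payment €1,822.49.

€1,822.49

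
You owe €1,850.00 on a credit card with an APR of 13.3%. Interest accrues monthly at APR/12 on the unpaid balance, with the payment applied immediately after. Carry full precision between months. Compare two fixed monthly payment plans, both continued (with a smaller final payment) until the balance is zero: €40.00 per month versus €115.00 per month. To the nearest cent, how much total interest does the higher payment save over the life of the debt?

€559.15

Monthly rate r = 13.3%/12 = 1.10833% = 0.0110833.
At €40.00/mo: n = ⌈−ln(1 − rB₀/P)/ln(1+r)⌉ = 66 payments (last €8.11); total interest = total paid − €1,850.00 = €758.11.
At €115.00/mo: 18 payments (last €93.96); total interest €198.96.
Interest saved = €758.11 − €198.96 = €559.15.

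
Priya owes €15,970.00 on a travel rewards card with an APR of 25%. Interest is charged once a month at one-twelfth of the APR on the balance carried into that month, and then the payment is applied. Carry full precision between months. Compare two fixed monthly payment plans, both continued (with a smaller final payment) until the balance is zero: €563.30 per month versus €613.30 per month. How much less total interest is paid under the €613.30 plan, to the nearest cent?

Monthly rate r = 25%/12 = 2.08333% = 0.0208333.
At €563.30/mo: n = ⌈−ln(1 − rB₀/P)/ln(1+r)⌉ = 44 payments (last €179.78); total interest = total paid − €15,970.00 = €8,431.68.
At €613.30/mo: 38 payments (last €566.78); total interest €7,288.88.
Interest saved = €8,431.68 − €7,288.88 = €1,142.80.

€1,142.80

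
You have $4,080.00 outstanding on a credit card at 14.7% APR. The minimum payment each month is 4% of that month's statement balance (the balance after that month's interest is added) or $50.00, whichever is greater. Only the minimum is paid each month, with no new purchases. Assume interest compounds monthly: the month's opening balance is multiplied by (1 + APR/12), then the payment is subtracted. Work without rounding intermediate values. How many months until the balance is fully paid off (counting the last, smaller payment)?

72 months

Monthly rate r = 14.7%/12 = 1.225% = 0.01225.
While 4% of the post-interest balance exceeds $50.00, each month B ← (B·(1+r))·(1 − 0.04), i.e. B shrinks by the factor (1+r)·0.96 = 0.97176.
This holds for months 1–42. Entering month 43 the balance is $1,225.01; 4% of the post-interest balance is now below $50.00, so the flat $50.00 minimum applies from here.
From month 43 a fixed $50.00 at rate r clears $1,225.01 in 30 more payments. Total: 42 + 30 = 72 months.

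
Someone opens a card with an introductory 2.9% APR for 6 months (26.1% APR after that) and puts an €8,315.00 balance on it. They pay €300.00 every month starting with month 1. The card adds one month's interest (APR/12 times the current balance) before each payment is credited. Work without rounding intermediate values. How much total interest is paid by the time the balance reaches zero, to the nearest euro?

Promo months 1–6 at r₀ = 2.9%/12 = 0.00241667; months 7+ at r₁ = 26.1%/12 = 0.02175.
After month 6: iterate B ← B·(1+r₀) − €300.00 for 6 months → €6,625.39.
Then at r₁ with €300.00/mo: n₂ = −ln(1 − r₁·B/P)/ln(1+r₁) ≈ 30.42 → 31 more payments.
Total paid = 36·€300.00 + €127.34 = €10,927.34; interest = €10,927.34 − €8,315.00 = €2,612.34.

€2,612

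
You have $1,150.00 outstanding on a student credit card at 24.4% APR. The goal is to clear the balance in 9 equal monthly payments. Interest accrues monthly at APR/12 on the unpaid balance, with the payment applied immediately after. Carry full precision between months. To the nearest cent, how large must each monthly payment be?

$141.12

Monthly rate r = 24.4%/12 = 2.03333% = 0.0203333.
Level-payment amortization: P = B₀·r / (1 − (1+r)^(−n)) = 1150.00·0.0203333 / (1 − 1.02033^(−9)).
Denominator 1 − (1+r)^(−9) = 0.165701763.
P = 23.3833 / 0.165701763 ≈ 141.12.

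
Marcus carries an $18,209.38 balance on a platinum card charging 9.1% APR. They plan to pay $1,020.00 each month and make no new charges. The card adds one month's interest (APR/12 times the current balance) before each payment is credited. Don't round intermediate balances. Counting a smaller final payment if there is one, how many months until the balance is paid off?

Monthly rate r = 9.1%/12 = 0.758333% = 0.00758333.
Recurrence: B ← B·(1+r) − $1,020.00.
Month 1: interest $138.09; balance after payment $17,327.47.
Month 2: interest $131.40; balance after payment $16,438.87.
Closed form: n = −ln(1 − rB₀/P)/ln(1+r) = −ln(0.86462)/ln(1.00758) ≈ 19.255, so the balance reaches zero during payment 20.

20 payments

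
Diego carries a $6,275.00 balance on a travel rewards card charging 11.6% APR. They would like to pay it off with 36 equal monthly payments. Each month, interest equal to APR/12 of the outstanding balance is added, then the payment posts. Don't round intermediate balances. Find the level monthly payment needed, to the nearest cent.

Monthly rate r = 11.6%/12 = 0.966667% = 0.00966667.
Level-payment amortization: P = B₀·r / (1 − (1+r)^(−n)) = 6275.00·0.00966667 / (1 − 1.00967^(−36)).
Denominator 1 − (1+r)^(−36) = 0.292720078.
P = 60.6583 / 0.292720078 ≈ 207.22.

$207.22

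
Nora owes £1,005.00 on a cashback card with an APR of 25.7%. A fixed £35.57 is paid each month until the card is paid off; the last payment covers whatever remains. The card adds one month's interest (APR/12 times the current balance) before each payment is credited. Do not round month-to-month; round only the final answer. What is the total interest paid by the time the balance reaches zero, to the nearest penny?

£554.69

Monthly rate r = 25.7%/12 = 2.14167% = 0.0214167.
Payoff takes n = ⌈−ln(1 − rB₀/P)/ln(1+r)⌉ = ⌈43.847⌉ = 44 payments; the last is £30.18.
Total paid = 43·£35.57 + £30.18 = £1,559.69.
Total interest = total paid − principal = £1,559.69 − £1,005.00 = £554.69.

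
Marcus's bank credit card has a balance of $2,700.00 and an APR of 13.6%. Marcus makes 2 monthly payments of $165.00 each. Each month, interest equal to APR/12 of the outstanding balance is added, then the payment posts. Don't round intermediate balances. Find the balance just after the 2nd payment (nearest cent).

$2,429.68

Monthly rate r = 13.6%/12 = 1.13333% = 0.0113333.
Each month: B ← B·(1+r) − $165.00.
Month 1: interest $30.60; balance after payment $2,565.60.
Month 2: interest $29.08; balance after payment $2,429.68.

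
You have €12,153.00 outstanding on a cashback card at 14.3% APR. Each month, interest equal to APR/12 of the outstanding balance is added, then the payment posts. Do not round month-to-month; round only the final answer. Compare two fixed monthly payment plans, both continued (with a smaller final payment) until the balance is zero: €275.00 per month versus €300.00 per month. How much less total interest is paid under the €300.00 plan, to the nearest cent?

€666.76

Monthly rate r = 14.3%/12 = 1.19167% = 0.0119167.
At €275.00/mo: n = ⌈−ln(1 − rB₀/P)/ln(1+r)⌉ = 64 payments (last €36.54); total interest = total paid − €12,153.00 = €5,208.54.
At €300.00/mo: 56 payments (last €194.78); total interest €4,541.78.
Interest saved = €5,208.54 − €4,541.78 = €666.76.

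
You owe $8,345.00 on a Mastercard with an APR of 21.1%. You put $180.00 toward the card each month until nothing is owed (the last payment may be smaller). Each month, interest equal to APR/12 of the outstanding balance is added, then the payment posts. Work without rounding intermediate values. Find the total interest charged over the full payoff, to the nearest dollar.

Monthly rate r = 21.1%/12 = 1.75833% = 0.0175833.
Payoff takes n = ⌈−ln(1 − rB₀/P)/ln(1+r)⌉ = ⌈96.864⌉ = 97 payments; the last is $155.67.
Total paid = 96·$180.00 + $155.67 = $17,435.67.
Total interest = total paid − principal = $17,435.67 − $8,345.00 = $9,090.67.

$9,091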